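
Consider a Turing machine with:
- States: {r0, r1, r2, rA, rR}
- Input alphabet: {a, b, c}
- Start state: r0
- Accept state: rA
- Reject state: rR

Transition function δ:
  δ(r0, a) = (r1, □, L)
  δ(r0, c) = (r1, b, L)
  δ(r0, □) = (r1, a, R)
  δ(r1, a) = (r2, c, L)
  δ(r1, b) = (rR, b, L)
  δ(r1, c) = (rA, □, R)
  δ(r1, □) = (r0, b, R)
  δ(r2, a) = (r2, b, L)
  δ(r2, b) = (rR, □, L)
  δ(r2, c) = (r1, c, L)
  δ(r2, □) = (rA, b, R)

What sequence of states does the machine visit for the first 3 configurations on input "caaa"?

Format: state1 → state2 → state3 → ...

Execution trace:
Initial: [r0]caaa
Step 1: δ(r0, c) = (r1, b, L) → [r1]□baaa
Step 2: δ(r1, □) = (r0, b, R) → b[r0]baaa

No transition is defined for δ(r0, b). By convention the machine halts and rejects.

State sequence: r0 → r1 → r0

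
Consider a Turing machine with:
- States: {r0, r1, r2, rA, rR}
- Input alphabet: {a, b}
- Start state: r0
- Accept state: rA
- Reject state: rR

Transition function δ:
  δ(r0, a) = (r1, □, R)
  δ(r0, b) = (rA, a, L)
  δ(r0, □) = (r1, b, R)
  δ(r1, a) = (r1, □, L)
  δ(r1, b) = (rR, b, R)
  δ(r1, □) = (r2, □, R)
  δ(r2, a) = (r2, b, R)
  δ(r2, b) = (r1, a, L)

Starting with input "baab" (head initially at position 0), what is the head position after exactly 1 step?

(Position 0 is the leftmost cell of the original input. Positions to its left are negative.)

Execution trace (head position shown):
Step 0: [r0]baab  (head at position 0)
Step 1: move left → [rA]□aaab  (head at position -1)

After 1 step, the head is at position -1.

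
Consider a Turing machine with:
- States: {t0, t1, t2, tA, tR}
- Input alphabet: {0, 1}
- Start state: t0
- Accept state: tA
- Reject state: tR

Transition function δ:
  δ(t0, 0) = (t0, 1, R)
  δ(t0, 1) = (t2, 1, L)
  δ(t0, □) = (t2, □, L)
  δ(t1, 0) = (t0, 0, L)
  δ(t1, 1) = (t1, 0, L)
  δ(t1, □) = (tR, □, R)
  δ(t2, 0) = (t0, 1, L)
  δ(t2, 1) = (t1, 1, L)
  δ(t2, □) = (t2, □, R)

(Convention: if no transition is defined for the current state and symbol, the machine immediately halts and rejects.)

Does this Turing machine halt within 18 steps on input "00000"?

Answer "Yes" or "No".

Execution trace:
Initial: [t0]00000
Step 1: δ(t0, 0) = (t0, 1, R) → 1[t0]0000
Step 2: δ(t0, 0) = (t0, 1, R) → 11[t0]000
Step 3: δ(t0, 0) = (t0, 1, R) → 111[t0]00
Step 4: δ(t0, 0) = (t0, 1, R) → 1111[t0]0
Step 5: δ(t0, 0) = (t0, 1, R) → 11111[t0]□
Step 6: δ(t0, □) = (t2, □, L) → 1111[t2]1□
Step 7: δ(t2, 1) = (t1, 1, L) → 111[t1]11□
Step 8: δ(t1, 1) = (t1, 0, L) → 11[t1]101□
Step 9: δ(t1, 1) = (t1, 0, L) → 1[t1]1001□
Step 10: δ(t1, 1) = (t1, 0, L) → [t1]10001□
Step 11: δ(t1, 1) = (t1, 0, L) → [t1]□00001□
Step 12: δ(t1, □) = (tR, □, R) → □[tR]00001□

The machine reaches the reject state tR and halts.
The machine halted after 12 steps (within the 18-step bound).

Answer: Yes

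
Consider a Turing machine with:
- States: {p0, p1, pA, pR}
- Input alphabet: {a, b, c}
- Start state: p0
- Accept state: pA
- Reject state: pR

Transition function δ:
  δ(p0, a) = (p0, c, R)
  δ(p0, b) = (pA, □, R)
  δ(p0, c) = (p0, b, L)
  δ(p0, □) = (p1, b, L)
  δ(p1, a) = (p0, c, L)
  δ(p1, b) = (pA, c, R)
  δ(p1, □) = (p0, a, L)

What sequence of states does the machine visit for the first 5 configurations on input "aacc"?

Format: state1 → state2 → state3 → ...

Execution trace:
Initial: [p0]aacc
Step 1: δ(p0, a) = (p0, c, R) → c[p0]acc
Step 2: δ(p0, a) = (p0, c, R) → cc[p0]cc
Step 3: δ(p0, c) = (p0, b, L) → c[p0]cbc
Step 4: δ(p0, c) = (p0, b, L) → [p0]cbbc

State sequence: p0 → p0 → p0 → p0 → p0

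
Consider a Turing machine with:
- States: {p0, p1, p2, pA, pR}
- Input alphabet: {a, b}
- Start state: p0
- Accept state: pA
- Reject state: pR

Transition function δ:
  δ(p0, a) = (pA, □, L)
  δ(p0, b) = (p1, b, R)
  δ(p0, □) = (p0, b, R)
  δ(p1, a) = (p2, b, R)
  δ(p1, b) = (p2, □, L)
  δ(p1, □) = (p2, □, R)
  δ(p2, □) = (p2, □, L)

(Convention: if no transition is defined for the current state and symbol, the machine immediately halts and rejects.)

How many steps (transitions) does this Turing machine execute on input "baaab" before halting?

Execution trace:
Initial: [p0]baaab
Step 1: δ(p0, b) = (p1, b, R) → b[p1]aaab
Step 2: δ(p1, a) = (p2, b, R) → bb[p2]aab

No transition is defined for δ(p2, a). By convention the machine halts and rejects.

The machine executed 2 steps before halting.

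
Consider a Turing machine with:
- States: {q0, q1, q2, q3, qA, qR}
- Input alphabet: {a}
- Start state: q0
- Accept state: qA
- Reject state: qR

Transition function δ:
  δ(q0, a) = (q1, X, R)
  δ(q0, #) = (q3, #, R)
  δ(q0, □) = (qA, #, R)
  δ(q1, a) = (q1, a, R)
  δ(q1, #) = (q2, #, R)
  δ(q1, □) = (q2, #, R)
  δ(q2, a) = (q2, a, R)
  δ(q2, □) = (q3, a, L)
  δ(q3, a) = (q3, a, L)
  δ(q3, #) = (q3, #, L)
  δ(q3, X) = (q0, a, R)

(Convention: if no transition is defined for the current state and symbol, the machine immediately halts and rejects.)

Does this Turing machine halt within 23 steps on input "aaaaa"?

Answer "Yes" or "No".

Execution trace:
Initial: [q0]aaaaa
Step 1: δ(q0, a) = (q1, X, R) → X[q1]aaaa
Step 2: δ(q1, a) = (q1, a, R) → Xa[q1]aaa
Step 3: δ(q1, a) = (q1, a, R) → Xaa[q1]aa
Step 4: δ(q1, a) = (q1, a, R) → Xaaa[q1]a
Step 5: δ(q1, a) = (q1, a, R) → Xaaaa[q1]□
Step 6: δ(q1, □) = (q2, #, R) → Xaaaa#[q2]□
Step 7: δ(q2, □) = (q3, a, L) → Xaaaa[q3]#a
Step 8: δ(q3, #) = (q3, #, L) → Xaaa[q3]a#a
Step 9: δ(q3, a) = (q3, a, L) → Xaa[q3]aa#a
Step 10: δ(q3, a) = (q3, a, L) → Xa[q3]aaa#a
Step 11: δ(q3, a) = (q3, a, L) → X[q3]aaaa#a
Step 12: δ(q3, a) = (q3, a, L) → [q3]Xaaaa#a
Step 13: δ(q3, X) = (q0, a, R) → a[q0]aaaa#a
Step 14: δ(q0, a) = (q1, X, R) → aX[q1]aaa#a
Step 15: δ(q1, a) = (q1, a, R) → aXa[q1]aa#a
Step 16: δ(q1, a) = (q1, a, R) → aXaa[q1]a#a
Step 17: δ(q1, a) = (q1, a, R) → aXaaa[q1]#a
Step 18: δ(q1, #) = (q2, #, R) → aXaaa#[q2]a
Step 19: δ(q2, a) = (q2, a, R) → aXaaa#a[q2]□
Step 20: δ(q2, □) = (q3, a, L) → aXaaa#[q3]aa
Step 21: δ(q3, a) = (q3, a, L) → aXaaa[q3]#aa
Step 22: δ(q3, #) = (q3, #, L) → aXaa[q3]a#aa
Step 23: δ(q3, a) = (q3, a, L) → aXa[q3]aa#aa

The machine has not reached a halting state after 23 steps.
The machine did not halt within the 23-step bound.

Answer: No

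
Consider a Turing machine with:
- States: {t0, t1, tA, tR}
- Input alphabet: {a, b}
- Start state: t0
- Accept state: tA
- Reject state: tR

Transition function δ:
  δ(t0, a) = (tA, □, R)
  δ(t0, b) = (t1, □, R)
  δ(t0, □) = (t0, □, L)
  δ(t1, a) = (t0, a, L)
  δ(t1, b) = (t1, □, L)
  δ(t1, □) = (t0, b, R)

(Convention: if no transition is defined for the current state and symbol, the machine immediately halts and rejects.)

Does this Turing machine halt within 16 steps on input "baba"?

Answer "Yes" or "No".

Execution trace:
Initial: [t0]baba
Step 1: δ(t0, b) = (t1, □, R) → □[t1]aba
Step 2: δ(t1, a) = (t0, a, L) → [t0]□aba
Step 3: δ(t0, □) = (t0, □, L) → [t0]□□aba
Step 4: δ(t0, □) = (t0, □, L) → [t0]□□□aba
Step 5: δ(t0, □) = (t0, □, L) → [t0]□□□□aba
Step 6: δ(t0, □) = (t0, □, L) → [t0]□□□□□aba
Step 7: δ(t0, □) = (t0, □, L) → [t0]□□□□□□aba
Step 8: δ(t0, □) = (t0, □, L) → [t0]□□□□□□□aba
Step 9: δ(t0, □) = (t0, □, L) → [t0]□□□□□□□□aba
Step 10: δ(t0, □) = (t0, □, L) → [t0]□□□□□□□□□aba
Step 11: δ(t0, □) = (t0, □, L) → [t0]□□□□□□□□□□aba
Step 12: δ(t0, □) = (t0, □, L) → [t0]□□□□□□□□□□□aba
Step 13: δ(t0, □) = (t0, □, L) → [t0]□□□□□□□□□□□□aba
Step 14: δ(t0, □) = (t0, □, L) → [t0]□□□□□□□□□□□□□aba
Step 15: δ(t0, □) = (t0, □, L) → [t0]□□□□□□□□□□□□□□aba
Step 16: δ(t0, □) = (t0, □, L) → [t0]□□□□□□□□□□□□□□□aba

The machine has not reached a halting state after 16 steps.
The machine did not halt within the 16-step bound.

Answer: No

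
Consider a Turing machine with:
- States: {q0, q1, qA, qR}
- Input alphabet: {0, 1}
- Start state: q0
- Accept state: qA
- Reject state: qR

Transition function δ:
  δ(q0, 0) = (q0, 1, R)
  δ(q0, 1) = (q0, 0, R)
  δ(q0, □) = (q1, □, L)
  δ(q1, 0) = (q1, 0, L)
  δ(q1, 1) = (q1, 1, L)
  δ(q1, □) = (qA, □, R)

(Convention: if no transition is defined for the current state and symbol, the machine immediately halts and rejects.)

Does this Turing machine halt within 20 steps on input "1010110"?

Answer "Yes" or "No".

Execution trace:
Initial: [q0]1010110
Step 1: δ(q0, 1) = (q0, 0, R) → 0[q0]010110
Step 2: δ(q0, 0) = (q0, 1, R) → 01[q0]10110
Step 3: δ(q0, 1) = (q0, 0, R) → 010[q0]0110
Step 4: δ(q0, 0) = (q0, 1, R) → 0101[q0]110
Step 5: δ(q0, 1) = (q0, 0, R) → 01010[q0]10
Step 6: δ(q0, 1) = (q0, 0, R) → 010100[q0]0
Step 7: δ(q0, 0) = (q0, 1, R) → 0101001[q0]□
Step 8: δ(q0, □) = (q1, □, L) → 010100[q1]1□
Step 9: δ(q1, 1) = (q1, 1, L) → 01010[q1]01□
Step 10: δ(q1, 0) = (q1, 0, L) → 0101[q1]001□
Step 11: δ(q1, 0) = (q1, 0, L) → 010[q1]1001□
Step 12: δ(q1, 1) = (q1, 1, L) → 01[q1]01001□
Step 13: δ(q1, 0) = (q1, 0, L) → 0[q1]101001□
Step 14: δ(q1, 1) = (q1, 1, L) → [q1]0101001□
Step 15: δ(q1, 0) = (q1, 0, L) → [q1]□0101001□
Step 16: δ(q1, □) = (qA, □, R) → □[qA]0101001□

The machine reaches the accept state qA and halts.
The machine halted after 16 steps (within the 20-step bound).

Answer: Yes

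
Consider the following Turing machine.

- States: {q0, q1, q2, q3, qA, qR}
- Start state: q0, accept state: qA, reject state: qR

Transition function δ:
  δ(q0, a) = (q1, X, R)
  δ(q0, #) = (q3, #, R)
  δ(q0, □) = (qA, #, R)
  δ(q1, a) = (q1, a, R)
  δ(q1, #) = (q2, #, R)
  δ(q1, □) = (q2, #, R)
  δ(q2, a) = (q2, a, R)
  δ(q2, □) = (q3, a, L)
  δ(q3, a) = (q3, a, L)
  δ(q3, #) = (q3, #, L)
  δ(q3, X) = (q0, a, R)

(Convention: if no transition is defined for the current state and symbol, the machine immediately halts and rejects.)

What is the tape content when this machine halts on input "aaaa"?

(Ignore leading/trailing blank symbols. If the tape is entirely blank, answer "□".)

Execution trace:
Initial: [q0]aaaa
Step 1: δ(q0, a) = (q1, X, R) → X[q1]aaa
Step 2: δ(q1, a) = (q1, a, R) → Xa[q1]aa
Step 3: δ(q1, a) = (q1, a, R) → Xaa[q1]a
Step 4: δ(q1, a) = (q1, a, R) → Xaaa[q1]□
Step 5: δ(q1, □) = (q2, #, R) → Xaaa#[q2]□
Step 6: δ(q2, □) = (q3, a, L) → Xaaa[q3]#a
Step 7: δ(q3, #) = (q3, #, L) → Xaa[q3]a#a
Step 8: δ(q3, a) = (q3, a, L) → Xa[q3]aa#a
Step 9: δ(q3, a) = (q3, a, L) → X[q3]aaa#a
Step 10: δ(q3, a) = (q3, a, L) → [q3]Xaaa#a
Step 11: δ(q3, X) = (q0, a, R) → a[q0]aaa#a
Step 12: δ(q0, a) = (q1, X, R) → aX[q1]aa#a
Step 13: δ(q1, a) = (q1, a, R) → aXa[q1]a#a
Step 14: δ(q1, a) = (q1, a, R) → aXaa[q1]#a
Step 15: δ(q1, #) = (q2, #, R) → aXaa#[q2]a
Step 16: δ(q2, a) = (q2, a, R) → aXaa#a[q2]□
Step 17: δ(q2, □) = (q3, a, L) → aXaa#[q3]aa
Step 18: δ(q3, a) = (q3, a, L) → aXaa[q3]#aa
Step 19: δ(q3, #) = (q3, #, L) → aXa[q3]a#aa
Step 20: δ(q3, a) = (q3, a, L) → aX[q3]aa#aa
Step 21: δ(q3, a) = (q3, a, L) → a[q3]Xaa#aa
Step 22: δ(q3, X) = (q0, a, R) → aa[q0]aa#aa
Step 23: δ(q0, a) = (q1, X, R) → aaX[q1]a#aa
Step 24: δ(q1, a) = (q1, a, R) → aaXa[q1]#aa
Step 25: δ(q1, #) = (q2, #, R) → aaXa#[q2]aa
Step 26: δ(q2, a) = (q2, a, R) → aaXa#a[q2]a
Step 27: δ(q2, a) = (q2, a, R) → aaXa#aa[q2]□
Step 28: δ(q2, □) = (q3, a, L) → aaXa#a[q3]aa
Step 29: δ(q3, a) = (q3, a, L) → aaXa#[q3]aaa
Step 30: δ(q3, a) = (q3, a, L) → aaXa[q3]#aaa
Step 31: δ(q3, #) = (q3, #, L) → aaX[q3]a#aaa
Step 32: δ(q3, a) = (q3, a, L) → aa[q3]Xa#aaa
Step 33: δ(q3, X) = (q0, a, R) → aaa[q0]a#aaa
Step 34: δ(q0, a) = (q1, X, R) → aaaX[q1]#aaa
Step 35: δ(q1, #) = (q2, #, R) → aaaX#[q2]aaa
Step 36: δ(q2, a) = (q2, a, R) → aaaX#a[q2]aa
Step 37: δ(q2, a) = (q2, a, R) → aaaX#aa[q2]a
Step 38: δ(q2, a) = (q2, a, R) → aaaX#aaa[q2]□
Step 39: δ(q2, □) = (q3, a, L) → aaaX#aa[q3]aa
Step 40: δ(q3, a) = (q3, a, L) → aaaX#a[q3]aaa
Step 41: δ(q3, a) = (q3, a, L) → aaaX#[q3]aaaa
Step 42: δ(q3, a) = (q3, a, L) → aaaX[q3]#aaaa
Step 43: δ(q3, #) = (q3, #, L) → aaa[q3]X#aaaa
Step 44: δ(q3, X) = (q0, a, R) → aaaa[q0]#aaaa
Step 45: δ(q0, #) = (q3, #, R) → aaaa#[q3]aaaa
Step 46: δ(q3, a) = (q3, a, L) → aaaa[q3]#aaaa
Step 47: δ(q3, #) = (q3, #, L) → aaa[q3]a#aaaa
Step 48: δ(q3, a) = (q3, a, L) → aa[q3]aa#aaaa
Step 49: δ(q3, a) = (q3, a, L) → a[q3]aaa#aaaa
Step 50: δ(q3, a) = (q3, a, L) → [q3]aaaa#aaaa
Step 51: δ(q3, a) = (q3, a, L) → [q3]□aaaa#aaaa

No transition is defined for δ(q3, □). By convention the machine halts and rejects.

Final tape (ignoring leading/trailing blanks): aaaa#aaaa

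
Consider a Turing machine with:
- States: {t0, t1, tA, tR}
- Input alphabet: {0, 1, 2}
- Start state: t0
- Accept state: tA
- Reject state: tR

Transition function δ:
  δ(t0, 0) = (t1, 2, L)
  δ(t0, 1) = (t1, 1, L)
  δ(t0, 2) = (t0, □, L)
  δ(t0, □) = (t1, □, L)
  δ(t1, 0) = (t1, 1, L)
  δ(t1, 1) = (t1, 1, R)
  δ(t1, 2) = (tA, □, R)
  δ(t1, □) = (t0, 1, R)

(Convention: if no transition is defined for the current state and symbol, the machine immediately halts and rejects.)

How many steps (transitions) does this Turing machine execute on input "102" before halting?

Execution trace:
Initial: [t0]102
Step 1: δ(t0, 1) = (t1, 1, L) → [t1]□102
Step 2: δ(t1, □) = (t0, 1, R) → 1[t0]102
Step 3: δ(t0, 1) = (t1, 1, L) → [t1]1102
Step 4: δ(t1, 1) = (t1, 1, R) → 1[t1]102
Step 5: δ(t1, 1) = (t1, 1, R) → 11[t1]02
Step 6: δ(t1, 0) = (t1, 1, L) → 1[t1]112
Step 7: δ(t1, 1) = (t1, 1, R) → 11[t1]12
Step 8: δ(t1, 1) = (t1, 1, R) → 111[t1]2
Step 9: δ(t1, 2) = (tA, □, R) → 111□[tA]□

The machine reaches the accept state tA and halts.

The machine executed 9 steps before halting.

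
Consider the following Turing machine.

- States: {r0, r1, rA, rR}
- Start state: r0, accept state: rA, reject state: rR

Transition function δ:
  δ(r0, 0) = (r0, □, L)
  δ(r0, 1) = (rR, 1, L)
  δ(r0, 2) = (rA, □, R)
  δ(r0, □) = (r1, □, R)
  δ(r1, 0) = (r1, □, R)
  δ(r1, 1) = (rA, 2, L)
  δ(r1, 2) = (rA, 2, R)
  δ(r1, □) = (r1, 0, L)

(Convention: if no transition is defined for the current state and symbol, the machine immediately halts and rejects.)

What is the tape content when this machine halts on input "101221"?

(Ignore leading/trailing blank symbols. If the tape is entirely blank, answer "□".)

Execution trace:
Initial: [r0]101221
Step 1: δ(r0, 1) = (rR, 1, L) → [rR]□101221

The machine reaches the reject state rR and halts.

Final tape (ignoring leading/trailing blanks): 101221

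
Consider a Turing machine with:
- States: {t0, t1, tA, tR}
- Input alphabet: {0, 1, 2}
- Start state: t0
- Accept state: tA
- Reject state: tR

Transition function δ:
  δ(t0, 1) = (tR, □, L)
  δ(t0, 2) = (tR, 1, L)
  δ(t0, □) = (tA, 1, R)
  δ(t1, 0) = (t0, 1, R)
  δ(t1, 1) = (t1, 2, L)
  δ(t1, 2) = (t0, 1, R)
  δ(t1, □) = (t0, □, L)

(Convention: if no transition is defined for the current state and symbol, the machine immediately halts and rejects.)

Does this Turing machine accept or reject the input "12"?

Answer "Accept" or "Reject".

Execution trace:
Initial: [t0]12
Step 1: δ(t0, 1) = (tR, □, L) → [tR]□□2

The machine reaches the reject state tR and halts.

Answer: Reject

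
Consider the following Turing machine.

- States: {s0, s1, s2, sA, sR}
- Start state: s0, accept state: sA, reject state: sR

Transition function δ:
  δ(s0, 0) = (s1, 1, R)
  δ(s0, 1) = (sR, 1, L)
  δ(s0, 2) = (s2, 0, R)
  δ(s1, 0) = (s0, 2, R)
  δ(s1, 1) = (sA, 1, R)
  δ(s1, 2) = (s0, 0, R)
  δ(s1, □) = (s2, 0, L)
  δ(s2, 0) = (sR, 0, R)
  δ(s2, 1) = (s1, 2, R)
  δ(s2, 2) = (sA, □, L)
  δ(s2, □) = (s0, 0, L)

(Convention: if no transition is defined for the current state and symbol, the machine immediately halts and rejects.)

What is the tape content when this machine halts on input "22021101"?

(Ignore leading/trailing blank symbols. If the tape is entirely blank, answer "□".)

Execution trace:
Initial: [s0]22021101
Step 1: δ(s0, 2) = (s2, 0, R) → 0[s2]2021101
Step 2: δ(s2, 2) = (sA, □, L) → [sA]0□021101

The machine reaches the accept state sA and halts.

Final tape (ignoring leading/trailing blanks): 0□021101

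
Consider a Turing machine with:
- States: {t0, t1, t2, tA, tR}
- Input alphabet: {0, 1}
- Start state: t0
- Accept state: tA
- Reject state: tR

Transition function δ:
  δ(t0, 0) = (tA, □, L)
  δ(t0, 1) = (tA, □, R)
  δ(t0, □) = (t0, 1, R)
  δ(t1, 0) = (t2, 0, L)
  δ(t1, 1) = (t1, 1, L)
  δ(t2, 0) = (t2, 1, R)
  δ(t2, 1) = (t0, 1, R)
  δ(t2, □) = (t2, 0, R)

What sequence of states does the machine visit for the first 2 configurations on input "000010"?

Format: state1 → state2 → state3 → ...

Execution trace:
Initial: [t0]000010
Step 1: δ(t0, 0) = (tA, □, L) → [tA]□□00010

The machine reaches the accept state tA and halts.

State sequence: t0 → tA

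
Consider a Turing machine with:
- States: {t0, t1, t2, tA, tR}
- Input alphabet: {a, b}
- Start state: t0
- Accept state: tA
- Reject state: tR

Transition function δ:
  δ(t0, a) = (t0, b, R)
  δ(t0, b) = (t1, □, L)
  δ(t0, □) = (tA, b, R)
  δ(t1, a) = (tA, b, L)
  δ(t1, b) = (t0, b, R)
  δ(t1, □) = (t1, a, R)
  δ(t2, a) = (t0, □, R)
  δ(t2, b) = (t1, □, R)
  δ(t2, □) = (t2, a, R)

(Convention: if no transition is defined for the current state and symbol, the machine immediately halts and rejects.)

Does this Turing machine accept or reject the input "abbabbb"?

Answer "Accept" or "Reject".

Execution trace:
Initial: [t0]abbabbb
Step 1: δ(t0, a) = (t0, b, R) → b[t0]bbabbb
Step 2: δ(t0, b) = (t1, □, L) → [t1]b□babbb
Step 3: δ(t1, b) = (t0, b, R) → b[t0]□babbb
Step 4: δ(t0, □) = (tA, b, R) → bb[tA]babbb

The machine reaches the accept state tA and halts.

Answer: Accept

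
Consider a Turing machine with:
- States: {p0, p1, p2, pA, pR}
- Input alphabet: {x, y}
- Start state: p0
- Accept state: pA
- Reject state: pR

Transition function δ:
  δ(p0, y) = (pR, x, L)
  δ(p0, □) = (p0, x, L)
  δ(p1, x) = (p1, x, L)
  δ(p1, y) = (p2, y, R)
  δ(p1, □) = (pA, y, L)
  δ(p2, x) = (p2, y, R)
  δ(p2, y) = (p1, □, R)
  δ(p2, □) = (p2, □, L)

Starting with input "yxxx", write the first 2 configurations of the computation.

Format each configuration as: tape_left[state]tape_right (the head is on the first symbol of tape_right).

Transitions applied:
Step 1: δ(p0, y) = (pR, x, L)

The first 2 configurations are:
[p0]yxxx ⊢ [pR]□xxxx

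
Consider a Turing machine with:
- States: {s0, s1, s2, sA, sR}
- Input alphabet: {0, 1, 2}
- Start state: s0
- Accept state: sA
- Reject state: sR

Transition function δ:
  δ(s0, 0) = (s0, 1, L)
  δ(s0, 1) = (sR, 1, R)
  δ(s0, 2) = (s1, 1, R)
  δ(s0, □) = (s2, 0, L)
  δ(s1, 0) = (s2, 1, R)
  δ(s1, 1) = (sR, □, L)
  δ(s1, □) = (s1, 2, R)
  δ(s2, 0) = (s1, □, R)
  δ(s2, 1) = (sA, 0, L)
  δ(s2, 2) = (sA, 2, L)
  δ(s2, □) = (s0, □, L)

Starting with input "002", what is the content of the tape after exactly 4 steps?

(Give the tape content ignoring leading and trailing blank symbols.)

Execution trace:
Initial: [s0]002
Step 1: δ(s0, 0) = (s0, 1, L) → [s0]□102
Step 2: δ(s0, □) = (s2, 0, L) → [s2]□0102
Step 3: δ(s2, □) = (s0, □, L) → [s0]□□0102
Step 4: δ(s0, □) = (s2, 0, L) → [s2]□0□0102

After 4 steps, the tape (ignoring leading/trailing blanks) is: 0□0102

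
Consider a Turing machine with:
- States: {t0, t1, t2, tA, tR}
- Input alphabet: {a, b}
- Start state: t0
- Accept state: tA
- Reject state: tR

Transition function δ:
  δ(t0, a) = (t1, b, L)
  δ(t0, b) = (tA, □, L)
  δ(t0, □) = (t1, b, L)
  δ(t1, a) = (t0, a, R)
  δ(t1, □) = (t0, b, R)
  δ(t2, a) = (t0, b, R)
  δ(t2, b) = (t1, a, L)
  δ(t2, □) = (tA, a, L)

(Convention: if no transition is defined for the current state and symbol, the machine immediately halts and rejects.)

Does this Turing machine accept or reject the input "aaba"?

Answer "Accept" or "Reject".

Execution trace:
Initial: [t0]aaba
Step 1: δ(t0, a) = (t1, b, L) → [t1]□baba
Step 2: δ(t1, □) = (t0, b, R) → b[t0]baba
Step 3: δ(t0, b) = (tA, □, L) → [tA]b□aba

The machine reaches the accept state tA and halts.

Answer: Accept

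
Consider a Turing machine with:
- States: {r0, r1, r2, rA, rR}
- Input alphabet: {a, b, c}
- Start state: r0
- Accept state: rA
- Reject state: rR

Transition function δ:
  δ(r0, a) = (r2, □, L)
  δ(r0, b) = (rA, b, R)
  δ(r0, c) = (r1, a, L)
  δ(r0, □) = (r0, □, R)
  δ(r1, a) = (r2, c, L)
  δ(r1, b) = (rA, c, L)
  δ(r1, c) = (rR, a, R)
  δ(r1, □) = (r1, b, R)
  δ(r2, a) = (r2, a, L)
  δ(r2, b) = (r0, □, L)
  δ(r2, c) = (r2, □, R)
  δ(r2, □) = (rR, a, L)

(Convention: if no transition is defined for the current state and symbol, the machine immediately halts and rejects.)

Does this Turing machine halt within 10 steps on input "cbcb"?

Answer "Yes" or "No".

Execution trace:
Initial: [r0]cbcb
Step 1: δ(r0, c) = (r1, a, L) → [r1]□abcb
Step 2: δ(r1, □) = (r1, b, R) → b[r1]abcb
Step 3: δ(r1, a) = (r2, c, L) → [r2]bcbcb
Step 4: δ(r2, b) = (r0, □, L) → [r0]□□cbcb
Step 5: δ(r0, □) = (r0, □, R) → □[r0]□cbcb
Step 6: δ(r0, □) = (r0, □, R) → □□[r0]cbcb
Step 7: δ(r0, c) = (r1, a, L) → □[r1]□abcb
Step 8: δ(r1, □) = (r1, b, R) → □b[r1]abcb
Step 9: δ(r1, a) = (r2, c, L) → □[r2]bcbcb
Step 10: δ(r2, b) = (r0, □, L) → [r0]□□cbcb

The machine has not reached a halting state after 10 steps.
The machine did not halt within the 10-step bound.

Answer: No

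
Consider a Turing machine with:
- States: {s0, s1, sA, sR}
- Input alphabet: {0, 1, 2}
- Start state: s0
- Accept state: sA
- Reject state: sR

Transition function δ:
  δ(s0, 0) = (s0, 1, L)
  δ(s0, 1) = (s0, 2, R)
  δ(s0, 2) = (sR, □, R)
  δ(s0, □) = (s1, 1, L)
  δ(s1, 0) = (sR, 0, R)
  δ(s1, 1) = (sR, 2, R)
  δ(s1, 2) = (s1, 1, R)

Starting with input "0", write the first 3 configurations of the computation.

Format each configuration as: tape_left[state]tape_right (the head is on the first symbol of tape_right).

Transitions applied:
Step 1: δ(s0, 0) = (s0, 1, L)
Step 2: δ(s0, □) = (s1, 1, L)

The first 3 configurations are:
[s0]0 ⊢ [s0]□1 ⊢ [s1]□11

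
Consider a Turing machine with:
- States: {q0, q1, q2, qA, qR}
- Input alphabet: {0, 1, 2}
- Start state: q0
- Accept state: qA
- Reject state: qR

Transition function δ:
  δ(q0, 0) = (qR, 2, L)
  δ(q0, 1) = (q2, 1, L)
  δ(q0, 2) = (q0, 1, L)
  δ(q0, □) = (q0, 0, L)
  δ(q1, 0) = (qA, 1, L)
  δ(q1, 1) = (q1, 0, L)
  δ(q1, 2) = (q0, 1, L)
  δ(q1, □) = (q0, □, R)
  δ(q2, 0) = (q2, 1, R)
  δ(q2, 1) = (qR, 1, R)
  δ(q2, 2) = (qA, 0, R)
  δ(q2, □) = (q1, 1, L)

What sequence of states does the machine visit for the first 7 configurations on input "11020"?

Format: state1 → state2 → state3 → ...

Execution trace:
Initial: [q0]11020
Step 1: δ(q0, 1) = (q2, 1, L) → [q2]□11020
Step 2: δ(q2, □) = (q1, 1, L) → [q1]□111020
Step 3: δ(q1, □) = (q0, □, R) → □[q0]111020
Step 4: δ(q0, 1) = (q2, 1, L) → [q2]□111020
Step 5: δ(q2, □) = (q1, 1, L) → [q1]□1111020
Step 6: δ(q1, □) = (q0, □, R) → □[q0]1111020

State sequence: q0 → q2 → q1 → q0 → q2 → q1 → q0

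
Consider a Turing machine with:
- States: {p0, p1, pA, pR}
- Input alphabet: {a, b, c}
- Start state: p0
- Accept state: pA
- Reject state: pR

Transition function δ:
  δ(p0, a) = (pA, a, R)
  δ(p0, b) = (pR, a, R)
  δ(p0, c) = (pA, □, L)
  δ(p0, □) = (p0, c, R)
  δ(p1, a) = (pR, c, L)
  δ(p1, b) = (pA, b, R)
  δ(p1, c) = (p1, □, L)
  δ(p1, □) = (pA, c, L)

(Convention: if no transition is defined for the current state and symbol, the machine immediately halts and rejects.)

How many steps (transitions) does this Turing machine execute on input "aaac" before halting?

Execution trace:
Initial: [p0]aaac
Step 1: δ(p0, a) = (pA, a, R) → a[pA]aac

The machine reaches the accept state pA and halts.

The machine executed 1 step before halting.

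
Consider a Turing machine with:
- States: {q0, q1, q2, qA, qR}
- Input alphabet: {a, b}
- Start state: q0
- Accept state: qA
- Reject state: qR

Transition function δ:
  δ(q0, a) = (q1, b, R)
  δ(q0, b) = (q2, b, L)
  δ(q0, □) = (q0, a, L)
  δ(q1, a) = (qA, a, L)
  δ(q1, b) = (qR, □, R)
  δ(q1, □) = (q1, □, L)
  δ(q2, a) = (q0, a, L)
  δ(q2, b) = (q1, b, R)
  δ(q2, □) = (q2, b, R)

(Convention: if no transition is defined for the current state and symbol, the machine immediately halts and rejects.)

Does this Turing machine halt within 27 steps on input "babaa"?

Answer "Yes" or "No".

Execution trace:
Initial: [q0]babaa
Step 1: δ(q0, b) = (q2, b, L) → [q2]□babaa
Step 2: δ(q2, □) = (q2, b, R) → b[q2]babaa
Step 3: δ(q2, b) = (q1, b, R) → bb[q1]abaa
Step 4: δ(q1, a) = (qA, a, L) → b[qA]babaa

The machine reaches the accept state qA and halts.
The machine halted after 4 steps (within the 27-step bound).

Answer: Yes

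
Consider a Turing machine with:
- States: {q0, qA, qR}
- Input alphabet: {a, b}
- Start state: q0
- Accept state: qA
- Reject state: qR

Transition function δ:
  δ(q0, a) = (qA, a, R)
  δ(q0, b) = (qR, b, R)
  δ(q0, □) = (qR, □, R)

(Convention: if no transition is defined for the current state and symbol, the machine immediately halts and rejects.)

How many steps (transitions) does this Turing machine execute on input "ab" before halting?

Execution trace:
Initial: [q0]ab
Step 1: δ(q0, a) = (qA, a, R) → a[qA]b

The machine reaches the accept state qA and halts.

The machine executed 1 step before halting.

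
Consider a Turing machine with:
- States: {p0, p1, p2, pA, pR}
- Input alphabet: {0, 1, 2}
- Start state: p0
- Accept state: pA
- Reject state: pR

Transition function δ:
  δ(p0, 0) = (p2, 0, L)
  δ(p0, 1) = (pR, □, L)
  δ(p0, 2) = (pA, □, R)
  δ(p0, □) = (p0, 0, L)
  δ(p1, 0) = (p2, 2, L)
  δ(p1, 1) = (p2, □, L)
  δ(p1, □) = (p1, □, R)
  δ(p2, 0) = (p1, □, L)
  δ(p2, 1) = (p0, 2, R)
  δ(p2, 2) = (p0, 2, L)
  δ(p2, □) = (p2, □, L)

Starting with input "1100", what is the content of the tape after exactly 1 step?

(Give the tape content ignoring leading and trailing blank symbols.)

Execution trace:
Initial: [p0]1100
Step 1: δ(p0, 1) = (pR, □, L) → [pR]□□100

The machine reaches the reject state pR and halts.

After 1 step, the tape (ignoring leading/trailing blanks) is: 100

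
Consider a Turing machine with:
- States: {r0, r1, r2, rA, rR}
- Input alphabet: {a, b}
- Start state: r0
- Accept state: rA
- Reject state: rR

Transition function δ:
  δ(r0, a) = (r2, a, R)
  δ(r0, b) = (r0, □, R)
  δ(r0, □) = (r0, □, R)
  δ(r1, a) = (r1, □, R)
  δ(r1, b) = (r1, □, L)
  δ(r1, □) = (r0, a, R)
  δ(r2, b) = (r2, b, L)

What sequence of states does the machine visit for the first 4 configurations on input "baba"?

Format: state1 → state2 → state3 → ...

Execution trace:
Initial: [r0]baba
Step 1: δ(r0, b) = (r0, □, R) → □[r0]aba
Step 2: δ(r0, a) = (r2, a, R) → □a[r2]ba
Step 3: δ(r2, b) = (r2, b, L) → □[r2]aba

No transition is defined for δ(r2, a). By convention the machine halts and rejects.

State sequence: r0 → r0 → r2 → r2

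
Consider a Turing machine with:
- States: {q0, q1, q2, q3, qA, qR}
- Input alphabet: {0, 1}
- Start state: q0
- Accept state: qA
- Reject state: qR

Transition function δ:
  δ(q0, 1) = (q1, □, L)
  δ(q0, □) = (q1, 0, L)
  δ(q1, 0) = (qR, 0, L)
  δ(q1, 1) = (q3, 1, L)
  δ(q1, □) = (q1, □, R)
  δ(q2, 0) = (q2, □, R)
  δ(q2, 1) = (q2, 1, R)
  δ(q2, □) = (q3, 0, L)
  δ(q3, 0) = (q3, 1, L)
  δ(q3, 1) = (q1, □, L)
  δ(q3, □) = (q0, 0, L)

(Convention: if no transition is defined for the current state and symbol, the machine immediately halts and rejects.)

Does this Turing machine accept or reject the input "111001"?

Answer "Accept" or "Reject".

Execution trace:
Initial: [q0]111001
Step 1: δ(q0, 1) = (q1, □, L) → [q1]□□11001
Step 2: δ(q1, □) = (q1, □, R) → □[q1]□11001
Step 3: δ(q1, □) = (q1, □, R) → □□[q1]11001
Step 4: δ(q1, 1) = (q3, 1, L) → □[q3]□11001
Step 5: δ(q3, □) = (q0, 0, L) → [q0]□011001
Step 6: δ(q0, □) = (q1, 0, L) → [q1]□0011001
Step 7: δ(q1, □) = (q1, □, R) → □[q1]0011001
Step 8: δ(q1, 0) = (qR, 0, L) → [qR]□0011001

The machine reaches the reject state qR and halts.

Answer: Reject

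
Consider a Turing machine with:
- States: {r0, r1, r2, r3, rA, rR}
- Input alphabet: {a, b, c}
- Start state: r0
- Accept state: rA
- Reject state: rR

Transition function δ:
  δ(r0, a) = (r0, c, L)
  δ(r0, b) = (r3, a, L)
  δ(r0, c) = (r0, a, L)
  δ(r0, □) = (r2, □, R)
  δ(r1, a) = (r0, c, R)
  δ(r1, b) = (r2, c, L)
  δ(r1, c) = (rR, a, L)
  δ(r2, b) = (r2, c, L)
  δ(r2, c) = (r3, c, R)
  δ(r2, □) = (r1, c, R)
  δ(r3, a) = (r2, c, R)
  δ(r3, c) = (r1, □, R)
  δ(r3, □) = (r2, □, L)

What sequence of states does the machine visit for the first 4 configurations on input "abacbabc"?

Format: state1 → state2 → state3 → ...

Execution trace:
Initial: [r0]abacbabc
Step 1: δ(r0, a) = (r0, c, L) → [r0]□cbacbabc
Step 2: δ(r0, □) = (r2, □, R) → □[r2]cbacbabc
Step 3: δ(r2, c) = (r3, c, R) → □c[r3]bacbabc

No transition is defined for δ(r3, b). By convention the machine halts and rejects.

State sequence: r0 → r0 → r2 → r3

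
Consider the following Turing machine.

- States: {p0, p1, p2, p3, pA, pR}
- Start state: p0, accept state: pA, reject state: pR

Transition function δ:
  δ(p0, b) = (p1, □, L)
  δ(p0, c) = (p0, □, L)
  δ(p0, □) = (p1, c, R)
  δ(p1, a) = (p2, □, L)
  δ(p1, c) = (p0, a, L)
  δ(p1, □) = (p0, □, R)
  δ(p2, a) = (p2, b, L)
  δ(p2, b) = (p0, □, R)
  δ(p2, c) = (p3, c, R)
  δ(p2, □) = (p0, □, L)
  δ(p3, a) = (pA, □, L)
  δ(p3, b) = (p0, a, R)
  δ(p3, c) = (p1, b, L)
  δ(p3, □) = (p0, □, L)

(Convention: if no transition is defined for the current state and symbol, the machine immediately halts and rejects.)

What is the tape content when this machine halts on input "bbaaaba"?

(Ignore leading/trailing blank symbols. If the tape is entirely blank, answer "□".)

Execution trace:
Initial: [p0]bbaaaba
Step 1: δ(p0, b) = (p1, □, L) → [p1]□□baaaba
Step 2: δ(p1, □) = (p0, □, R) → □[p0]□baaaba
Step 3: δ(p0, □) = (p1, c, R) → □c[p1]baaaba

No transition is defined for δ(p1, b). By convention the machine halts and rejects.

Final tape (ignoring leading/trailing blanks): cbaaaba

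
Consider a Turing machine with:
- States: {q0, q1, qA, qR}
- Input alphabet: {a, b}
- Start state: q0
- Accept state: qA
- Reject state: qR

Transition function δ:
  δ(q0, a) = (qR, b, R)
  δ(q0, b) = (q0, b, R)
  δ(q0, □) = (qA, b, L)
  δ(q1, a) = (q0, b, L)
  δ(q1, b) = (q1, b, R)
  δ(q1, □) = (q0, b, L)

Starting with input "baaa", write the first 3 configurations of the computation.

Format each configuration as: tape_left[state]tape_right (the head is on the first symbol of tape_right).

Transitions applied:
Step 1: δ(q0, b) = (q0, b, R)
Step 2: δ(q0, a) = (qR, b, R)

The first 3 configurations are:
[q0]baaa ⊢ b[q0]aaa ⊢ bb[qR]aa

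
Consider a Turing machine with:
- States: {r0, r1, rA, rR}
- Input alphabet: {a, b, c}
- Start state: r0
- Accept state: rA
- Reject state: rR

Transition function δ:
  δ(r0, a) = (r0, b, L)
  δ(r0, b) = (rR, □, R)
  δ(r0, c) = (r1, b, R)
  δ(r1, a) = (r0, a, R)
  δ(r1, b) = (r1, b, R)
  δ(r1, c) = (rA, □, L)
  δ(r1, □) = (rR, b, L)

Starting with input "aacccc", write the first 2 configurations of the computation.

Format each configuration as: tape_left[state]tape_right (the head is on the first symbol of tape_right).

Transitions applied:
Step 1: δ(r0, a) = (r0, b, L)

The first 2 configurations are:
[r0]aacccc ⊢ [r0]□bacccc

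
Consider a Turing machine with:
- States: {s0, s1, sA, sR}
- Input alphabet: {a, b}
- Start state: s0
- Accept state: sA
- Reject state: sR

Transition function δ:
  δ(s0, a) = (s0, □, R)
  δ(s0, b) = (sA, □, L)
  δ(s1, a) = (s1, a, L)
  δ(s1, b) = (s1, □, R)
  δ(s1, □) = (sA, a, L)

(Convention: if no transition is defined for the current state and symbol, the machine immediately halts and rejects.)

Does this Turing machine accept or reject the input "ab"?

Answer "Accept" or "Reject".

Execution trace:
Initial: [s0]ab
Step 1: δ(s0, a) = (s0, □, R) → □[s0]b
Step 2: δ(s0, b) = (sA, □, L) → [sA]□□

The machine reaches the accept state sA and halts.

Answer: Accept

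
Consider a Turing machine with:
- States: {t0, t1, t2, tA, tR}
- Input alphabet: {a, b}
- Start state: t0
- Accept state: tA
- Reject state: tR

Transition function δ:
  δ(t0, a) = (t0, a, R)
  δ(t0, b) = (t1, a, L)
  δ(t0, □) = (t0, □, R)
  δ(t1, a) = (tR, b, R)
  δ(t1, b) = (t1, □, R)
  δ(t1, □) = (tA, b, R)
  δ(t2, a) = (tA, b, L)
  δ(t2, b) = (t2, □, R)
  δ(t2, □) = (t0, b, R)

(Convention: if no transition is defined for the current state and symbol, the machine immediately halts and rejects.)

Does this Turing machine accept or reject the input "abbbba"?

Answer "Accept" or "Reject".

Execution trace:
Initial: [t0]abbbba
Step 1: δ(t0, a) = (t0, a, R) → a[t0]bbbba
Step 2: δ(t0, b) = (t1, a, L) → [t1]aabbba
Step 3: δ(t1, a) = (tR, b, R) → b[tR]abbba

The machine reaches the reject state tR and halts.

Answer: Reject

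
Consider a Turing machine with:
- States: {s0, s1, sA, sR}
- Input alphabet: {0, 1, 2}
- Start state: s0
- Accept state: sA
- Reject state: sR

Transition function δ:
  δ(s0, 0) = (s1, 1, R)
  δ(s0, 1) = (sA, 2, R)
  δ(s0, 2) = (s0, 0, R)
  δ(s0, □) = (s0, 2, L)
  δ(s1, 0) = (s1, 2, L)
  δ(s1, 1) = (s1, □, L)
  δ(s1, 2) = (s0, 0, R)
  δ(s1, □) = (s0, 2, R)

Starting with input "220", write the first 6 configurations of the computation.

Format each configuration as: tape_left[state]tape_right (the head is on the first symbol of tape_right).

Transitions applied:
Step 1: δ(s0, 2) = (s0, 0, R)
Step 2: δ(s0, 2) = (s0, 0, R)
Step 3: δ(s0, 0) = (s1, 1, R)
Step 4: δ(s1, □) = (s0, 2, R)
Step 5: δ(s0, □) = (s0, 2, L)

The first 6 configurations are:
[s0]220 ⊢ 0[s0]20 ⊢ 00[s0]0 ⊢ 001[s1]□ ⊢ 0012[s0]□ ⊢ 001[s0]22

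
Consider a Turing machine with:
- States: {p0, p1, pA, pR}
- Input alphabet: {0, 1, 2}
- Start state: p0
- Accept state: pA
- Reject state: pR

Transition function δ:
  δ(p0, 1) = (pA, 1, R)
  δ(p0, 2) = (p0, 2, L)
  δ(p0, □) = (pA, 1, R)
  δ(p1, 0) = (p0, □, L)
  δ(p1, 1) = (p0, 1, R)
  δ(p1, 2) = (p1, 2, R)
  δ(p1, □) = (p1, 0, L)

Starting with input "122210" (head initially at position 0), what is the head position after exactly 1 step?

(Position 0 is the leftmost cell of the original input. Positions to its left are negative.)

Execution trace (head position shown):
Step 0: [p0]122210  (head at position 0)
Step 1: move right → 1[pA]22210  (head at position 1)

After 1 step, the head is at position 1.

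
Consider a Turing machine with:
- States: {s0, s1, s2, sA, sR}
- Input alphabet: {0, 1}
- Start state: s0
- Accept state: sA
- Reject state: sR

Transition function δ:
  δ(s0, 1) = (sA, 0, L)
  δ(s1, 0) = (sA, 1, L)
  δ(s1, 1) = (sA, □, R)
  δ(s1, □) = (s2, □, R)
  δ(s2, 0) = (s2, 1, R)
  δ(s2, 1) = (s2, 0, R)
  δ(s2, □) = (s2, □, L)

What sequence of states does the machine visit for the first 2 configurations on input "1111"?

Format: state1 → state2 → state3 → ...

Execution trace:
Initial: [s0]1111
Step 1: δ(s0, 1) = (sA, 0, L) → [sA]□0111

The machine reaches the accept state sA and halts.

State sequence: s0 → sA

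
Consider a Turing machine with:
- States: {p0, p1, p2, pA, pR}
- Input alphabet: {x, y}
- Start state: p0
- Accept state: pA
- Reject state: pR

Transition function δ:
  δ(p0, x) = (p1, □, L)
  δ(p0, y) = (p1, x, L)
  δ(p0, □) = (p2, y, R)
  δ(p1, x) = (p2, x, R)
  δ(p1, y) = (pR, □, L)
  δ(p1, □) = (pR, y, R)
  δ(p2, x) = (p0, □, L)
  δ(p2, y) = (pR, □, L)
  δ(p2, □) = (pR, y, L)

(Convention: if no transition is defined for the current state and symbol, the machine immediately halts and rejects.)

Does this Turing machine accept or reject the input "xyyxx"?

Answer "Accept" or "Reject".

Execution trace:
Initial: [p0]xyyxx
Step 1: δ(p0, x) = (p1, □, L) → [p1]□□yyxx
Step 2: δ(p1, □) = (pR, y, R) → y[pR]□yyxx

The machine reaches the reject state pR and halts.

Answer: Reject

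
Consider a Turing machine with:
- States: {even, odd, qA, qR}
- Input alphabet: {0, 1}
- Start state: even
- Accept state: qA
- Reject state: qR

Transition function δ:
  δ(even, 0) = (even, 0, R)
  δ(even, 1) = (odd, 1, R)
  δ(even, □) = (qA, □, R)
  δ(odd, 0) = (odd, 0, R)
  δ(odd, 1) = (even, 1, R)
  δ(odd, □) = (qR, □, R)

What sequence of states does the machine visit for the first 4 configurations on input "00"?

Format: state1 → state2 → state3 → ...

Execution trace:
Initial: [even]00
Step 1: δ(even, 0) = (even, 0, R) → 0[even]0
Step 2: δ(even, 0) = (even, 0, R) → 00[even]□
Step 3: δ(even, □) = (qA, □, R) → 00□[qA]□

The machine reaches the accept state qA and halts.

State sequence: even → even → even → qA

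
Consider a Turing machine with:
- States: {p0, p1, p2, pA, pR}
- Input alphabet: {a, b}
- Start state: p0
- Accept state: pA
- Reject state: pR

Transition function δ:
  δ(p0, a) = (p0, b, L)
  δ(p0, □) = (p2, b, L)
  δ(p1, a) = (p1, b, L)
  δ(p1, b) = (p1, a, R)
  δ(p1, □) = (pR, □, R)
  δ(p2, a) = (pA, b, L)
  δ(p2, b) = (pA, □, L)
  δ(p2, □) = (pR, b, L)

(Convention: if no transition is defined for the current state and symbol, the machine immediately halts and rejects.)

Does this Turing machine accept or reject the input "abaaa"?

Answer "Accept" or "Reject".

Execution trace:
Initial: [p0]abaaa
Step 1: δ(p0, a) = (p0, b, L) → [p0]□bbaaa
Step 2: δ(p0, □) = (p2, b, L) → [p2]□bbbaaa
Step 3: δ(p2, □) = (pR, b, L) → [pR]□bbbbaaa

The machine reaches the reject state pR and halts.

Answer: Reject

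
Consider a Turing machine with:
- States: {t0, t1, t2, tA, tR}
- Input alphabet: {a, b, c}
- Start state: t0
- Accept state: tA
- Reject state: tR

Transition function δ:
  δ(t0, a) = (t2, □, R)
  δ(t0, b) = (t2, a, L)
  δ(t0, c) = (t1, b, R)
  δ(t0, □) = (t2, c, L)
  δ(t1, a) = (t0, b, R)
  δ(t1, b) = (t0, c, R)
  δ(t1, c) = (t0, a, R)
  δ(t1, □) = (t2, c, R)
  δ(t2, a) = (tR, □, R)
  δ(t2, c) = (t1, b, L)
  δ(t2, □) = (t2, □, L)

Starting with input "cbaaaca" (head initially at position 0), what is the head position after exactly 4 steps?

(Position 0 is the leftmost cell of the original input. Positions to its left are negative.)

Execution trace (head position shown):
Step 0: [t0]cbaaaca  (head at position 0)
Step 1: move right → b[t1]baaaca  (head at position 1)
Step 2: move right → bc[t0]aaaca  (head at position 2)
Step 3: move right → bc□[t2]aaca  (head at position 3)
Step 4: move right → bc□□[tR]aca  (head at position 4)

After 4 steps, the head is at position 4.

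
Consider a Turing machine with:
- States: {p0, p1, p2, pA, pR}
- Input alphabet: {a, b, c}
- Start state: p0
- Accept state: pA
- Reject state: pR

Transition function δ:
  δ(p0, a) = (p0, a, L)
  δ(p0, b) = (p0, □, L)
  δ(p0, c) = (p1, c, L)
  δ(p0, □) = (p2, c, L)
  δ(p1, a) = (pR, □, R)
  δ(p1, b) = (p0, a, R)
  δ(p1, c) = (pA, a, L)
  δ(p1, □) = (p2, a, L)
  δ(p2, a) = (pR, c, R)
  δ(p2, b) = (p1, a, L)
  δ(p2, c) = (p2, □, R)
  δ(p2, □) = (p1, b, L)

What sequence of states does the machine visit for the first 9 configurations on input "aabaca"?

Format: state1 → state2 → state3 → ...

Execution trace:
Initial: [p0]aabaca
Step 1: δ(p0, a) = (p0, a, L) → [p0]□aabaca
Step 2: δ(p0, □) = (p2, c, L) → [p2]□caabaca
Step 3: δ(p2, □) = (p1, b, L) → [p1]□bcaabaca
Step 4: δ(p1, □) = (p2, a, L) → [p2]□abcaabaca
Step 5: δ(p2, □) = (p1, b, L) → [p1]□babcaabaca
Step 6: δ(p1, □) = (p2, a, L) → [p2]□ababcaabaca
Step 7: δ(p2, □) = (p1, b, L) → [p1]□bababcaabaca
Step 8: δ(p1, □) = (p2, a, L) → [p2]□abababcaabaca

State sequence: p0 → p0 → p2 → p1 → p2 → p1 → p2 → p1 → p2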